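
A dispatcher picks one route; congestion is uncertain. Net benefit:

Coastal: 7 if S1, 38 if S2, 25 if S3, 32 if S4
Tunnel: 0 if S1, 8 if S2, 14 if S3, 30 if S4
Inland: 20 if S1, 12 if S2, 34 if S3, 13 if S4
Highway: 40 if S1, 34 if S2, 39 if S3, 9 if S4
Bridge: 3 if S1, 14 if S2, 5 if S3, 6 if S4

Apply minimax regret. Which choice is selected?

Highway

Column bests: S1=40, S2=38, S3=39, S4=32.
Coastal regrets: 33, 0, 14, 0 → max 33
Tunnel regrets: 40, 30, 25, 2 → max 40
Inland regrets: 20, 26, 5, 19 → max 26
Highway regrets: 0, 4, 0, 23 → max 23
Bridge regrets: 37, 24, 34, 26 → max 37
Smallest max regret = 23 → Highway.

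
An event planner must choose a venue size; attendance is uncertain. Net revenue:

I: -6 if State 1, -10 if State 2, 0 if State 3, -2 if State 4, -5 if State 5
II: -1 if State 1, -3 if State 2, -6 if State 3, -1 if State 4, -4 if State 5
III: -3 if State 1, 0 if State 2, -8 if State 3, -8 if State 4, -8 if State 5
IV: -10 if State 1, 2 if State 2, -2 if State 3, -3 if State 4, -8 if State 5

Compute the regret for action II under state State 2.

5

Best payoff under State 2 is 2.
Regret = 2 − (-3) = 5.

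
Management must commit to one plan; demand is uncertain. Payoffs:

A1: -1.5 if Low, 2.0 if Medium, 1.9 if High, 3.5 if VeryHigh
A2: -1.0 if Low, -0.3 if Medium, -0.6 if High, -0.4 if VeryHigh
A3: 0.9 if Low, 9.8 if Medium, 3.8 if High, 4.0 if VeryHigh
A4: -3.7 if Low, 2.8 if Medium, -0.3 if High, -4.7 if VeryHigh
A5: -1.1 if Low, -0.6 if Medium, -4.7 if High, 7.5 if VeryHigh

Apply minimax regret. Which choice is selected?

Column bests: Low=0.9, Medium=9.8, High=3.8, VeryHigh=7.5.
A1 regrets: 2.4, 7.8, 1.9, 4.0 → max 7.8
A2 regrets: 1.9, 10.1, 4.4, 7.9 → max 10.1
A3 regrets: 0.0, 0.0, 0.0, 3.5 → max 3.5
A4 regrets: 4.6, 7.0, 4.1, 12.2 → max 12.2
A5 regrets: 2.0, 10.4, 8.5, 0.0 → max 10.4
Smallest max regret = 3.5 → A3.

A3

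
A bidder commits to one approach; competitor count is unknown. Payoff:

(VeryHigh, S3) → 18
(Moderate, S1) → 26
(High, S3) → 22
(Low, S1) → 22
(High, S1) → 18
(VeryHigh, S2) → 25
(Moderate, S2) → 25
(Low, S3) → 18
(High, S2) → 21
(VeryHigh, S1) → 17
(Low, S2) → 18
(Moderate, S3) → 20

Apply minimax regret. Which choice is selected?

Column bests: S1=26, S2=25, S3=22.
Low regrets: 4, 7, 4 → max 7
Moderate regrets: 0, 0, 2 → max 2
High regrets: 8, 4, 0 → max 8
VeryHigh regrets: 9, 0, 4 → max 9
Smallest max regret = 2 → Moderate.

Moderate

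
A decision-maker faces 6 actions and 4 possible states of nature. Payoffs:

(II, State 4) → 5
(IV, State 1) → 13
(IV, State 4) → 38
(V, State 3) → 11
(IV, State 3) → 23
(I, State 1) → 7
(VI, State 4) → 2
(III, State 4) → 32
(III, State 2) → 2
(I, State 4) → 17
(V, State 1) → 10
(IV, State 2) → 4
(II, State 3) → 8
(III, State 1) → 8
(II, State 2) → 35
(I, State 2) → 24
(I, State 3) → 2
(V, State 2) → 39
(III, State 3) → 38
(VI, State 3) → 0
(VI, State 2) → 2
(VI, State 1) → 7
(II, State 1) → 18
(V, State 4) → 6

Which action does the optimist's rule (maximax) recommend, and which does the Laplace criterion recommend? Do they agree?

Row maxima: I=24, II=35, III=38, IV=38, V=39, VI=7
Best best-case = 39 → V.
Row averages: I=12.5, II=16.5, III=20, IV=19.5, V=16.5, VI=2.75
Highest average = 20 → III.

maximax → V; laplace → III (disagree)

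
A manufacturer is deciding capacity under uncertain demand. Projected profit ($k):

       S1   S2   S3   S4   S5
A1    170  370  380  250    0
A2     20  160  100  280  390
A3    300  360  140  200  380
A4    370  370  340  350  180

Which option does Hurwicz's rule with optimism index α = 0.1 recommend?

A1: 0.1·380 + 0.9·0 = 38
A2: 0.1·390 + 0.9·20 = 57
A3: 0.1·380 + 0.9·140 = 164
A4: 0.1·370 + 0.9·180 = 199
Highest Hurwicz score = 199 → A4.

A4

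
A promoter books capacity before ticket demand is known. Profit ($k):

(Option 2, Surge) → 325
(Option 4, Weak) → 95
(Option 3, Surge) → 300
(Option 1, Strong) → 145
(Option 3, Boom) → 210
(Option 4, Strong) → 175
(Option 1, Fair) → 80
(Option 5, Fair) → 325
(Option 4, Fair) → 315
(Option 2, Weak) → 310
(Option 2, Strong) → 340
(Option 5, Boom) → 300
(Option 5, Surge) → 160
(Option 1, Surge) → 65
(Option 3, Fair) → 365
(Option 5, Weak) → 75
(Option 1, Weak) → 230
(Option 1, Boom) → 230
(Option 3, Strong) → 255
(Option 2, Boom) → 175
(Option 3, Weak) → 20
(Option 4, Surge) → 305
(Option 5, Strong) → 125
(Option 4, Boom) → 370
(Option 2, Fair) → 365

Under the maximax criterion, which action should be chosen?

Row maxima: Option 1=230, Option 2=365, Option 3=365, Option 4=370, Option 5=325
Best best-case = 370 → Option 4.

Option 4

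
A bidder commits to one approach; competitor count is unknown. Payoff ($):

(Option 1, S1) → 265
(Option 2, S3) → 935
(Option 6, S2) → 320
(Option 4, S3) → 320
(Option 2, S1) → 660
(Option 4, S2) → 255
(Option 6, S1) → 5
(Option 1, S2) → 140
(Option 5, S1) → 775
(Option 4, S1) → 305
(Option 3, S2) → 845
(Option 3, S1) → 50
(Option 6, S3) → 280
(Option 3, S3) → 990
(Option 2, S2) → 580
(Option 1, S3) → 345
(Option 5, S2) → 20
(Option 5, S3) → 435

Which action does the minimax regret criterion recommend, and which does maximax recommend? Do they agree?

minimax regret → Option 2; maximax → Option 3 (disagree)

Column bests: S1=775, S2=845, S3=990.
Option 1 regrets: 510, 705, 645 → max 705
Option 2 regrets: 115, 265, 55 → max 265
Option 3 regrets: 725, 0, 0 → max 725
Option 4 regrets: 470, 590, 670 → max 670
Option 5 regrets: 0, 825, 555 → max 825
Option 6 regrets: 770, 525, 710 → max 770
Smallest max regret = 265 → Option 2.
Row maxima: Option 1=345, Option 2=935, Option 3=990, Option 4=320, Option 5=775, Option 6=320
Best best-case = 990 → Option 3.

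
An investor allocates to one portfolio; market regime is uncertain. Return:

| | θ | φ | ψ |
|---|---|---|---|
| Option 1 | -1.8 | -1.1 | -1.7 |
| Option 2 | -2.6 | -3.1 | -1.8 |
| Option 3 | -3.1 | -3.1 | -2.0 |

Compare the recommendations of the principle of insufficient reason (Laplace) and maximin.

Row averages: Option 1=-23/15, Option 2=-2.5, Option 3=-41/15
Highest average = -23/15 → Option 1.
Row minima: Option 1=-1.8, Option 2=-3.1, Option 3=-3.1
Best worst-case = -1.8 → Option 1.

laplace → Option 1; maximin → Option 1 (agree)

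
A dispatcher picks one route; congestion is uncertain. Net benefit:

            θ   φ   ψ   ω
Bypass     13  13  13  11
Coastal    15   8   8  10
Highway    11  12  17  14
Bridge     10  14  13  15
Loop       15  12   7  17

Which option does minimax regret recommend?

Column bests: θ=15, φ=14, ψ=17, ω=17.
Bypass regrets: 2, 1, 4, 6 → max 6
Coastal regrets: 0, 6, 9, 7 → max 9
Highway regrets: 4, 2, 0, 3 → max 4
Bridge regrets: 5, 0, 4, 2 → max 5
Loop regrets: 0, 2, 10, 0 → max 10
Smallest max regret = 4 → Highway.

Highway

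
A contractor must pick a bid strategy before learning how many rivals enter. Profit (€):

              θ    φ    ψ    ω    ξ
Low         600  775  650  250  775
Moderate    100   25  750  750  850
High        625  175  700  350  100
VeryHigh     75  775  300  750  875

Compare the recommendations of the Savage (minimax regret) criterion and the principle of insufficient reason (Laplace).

Column bests: θ=625, φ=775, ψ=750, ω=750, ξ=875.
Low regrets: 25, 0, 100, 500, 100 → max 500
Moderate regrets: 525, 750, 0, 0, 25 → max 750
High regrets: 0, 600, 50, 400, 775 → max 775
VeryHigh regrets: 550, 0, 450, 0, 0 → max 550
Smallest max regret = 500 → Low.
Row averages: Low=610, Moderate=495, High=390, VeryHigh=555
Highest average = 610 → Low.

minimax regret → Low; laplace → Low (agree)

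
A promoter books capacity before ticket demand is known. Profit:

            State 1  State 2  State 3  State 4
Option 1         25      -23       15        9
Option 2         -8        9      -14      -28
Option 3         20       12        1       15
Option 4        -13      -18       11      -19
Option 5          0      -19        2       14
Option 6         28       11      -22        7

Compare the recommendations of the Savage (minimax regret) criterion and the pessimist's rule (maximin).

minimax regret → Option 3; maximin → Option 3 (agree)

Column bests: State 1=28, State 2=12, State 3=15, State 4=15.
Option 1 regrets: 3, 35, 0, 6 → max 35
Option 2 regrets: 36, 3, 29, 43 → max 43
Option 3 regrets: 8, 0, 14, 0 → max 14
Option 4 regrets: 41, 30, 4, 34 → max 41
Option 5 regrets: 28, 31, 13, 1 → max 31
Option 6 regrets: 0, 1, 37, 8 → max 37
Smallest max regret = 14 → Option 3.
Row minima: Option 1=-23, Option 2=-28, Option 3=1, Option 4=-19, Option 5=-19, Option 6=-22
Best worst-case = 1 → Option 3.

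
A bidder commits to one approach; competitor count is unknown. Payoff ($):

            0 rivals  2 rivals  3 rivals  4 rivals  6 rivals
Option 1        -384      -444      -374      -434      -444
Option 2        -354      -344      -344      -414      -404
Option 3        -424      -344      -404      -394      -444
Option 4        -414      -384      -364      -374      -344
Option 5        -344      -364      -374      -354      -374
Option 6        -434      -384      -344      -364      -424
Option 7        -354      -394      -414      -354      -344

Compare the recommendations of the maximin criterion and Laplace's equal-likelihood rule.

maximin → Option 5; laplace → Option 5 (agree)

Row minima: Option 1=-444, Option 2=-414, Option 3=-444, Option 4=-414, Option 5=-374, Option 6=-434, Option 7=-414
Best worst-case = -374 → Option 5.
Row averages: Option 1=-416, Option 2=-372, Option 3=-402, Option 4=-376, Option 5=-362, Option 6=-390, Option 7=-372
Highest average = -362 → Option 5.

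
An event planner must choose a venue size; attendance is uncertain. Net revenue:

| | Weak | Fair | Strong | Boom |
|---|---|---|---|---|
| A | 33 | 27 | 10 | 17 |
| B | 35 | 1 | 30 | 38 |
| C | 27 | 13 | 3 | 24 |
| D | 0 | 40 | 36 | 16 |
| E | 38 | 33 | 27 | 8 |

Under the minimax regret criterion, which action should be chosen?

A

Column bests: Weak=38, Fair=40, Strong=36, Boom=38.
A regrets: 5, 13, 26, 21 → max 26
B regrets: 3, 39, 6, 0 → max 39
C regrets: 11, 27, 33, 14 → max 33
D regrets: 38, 0, 0, 22 → max 38
E regrets: 0, 7, 9, 30 → max 30
Smallest max regret = 26 → A.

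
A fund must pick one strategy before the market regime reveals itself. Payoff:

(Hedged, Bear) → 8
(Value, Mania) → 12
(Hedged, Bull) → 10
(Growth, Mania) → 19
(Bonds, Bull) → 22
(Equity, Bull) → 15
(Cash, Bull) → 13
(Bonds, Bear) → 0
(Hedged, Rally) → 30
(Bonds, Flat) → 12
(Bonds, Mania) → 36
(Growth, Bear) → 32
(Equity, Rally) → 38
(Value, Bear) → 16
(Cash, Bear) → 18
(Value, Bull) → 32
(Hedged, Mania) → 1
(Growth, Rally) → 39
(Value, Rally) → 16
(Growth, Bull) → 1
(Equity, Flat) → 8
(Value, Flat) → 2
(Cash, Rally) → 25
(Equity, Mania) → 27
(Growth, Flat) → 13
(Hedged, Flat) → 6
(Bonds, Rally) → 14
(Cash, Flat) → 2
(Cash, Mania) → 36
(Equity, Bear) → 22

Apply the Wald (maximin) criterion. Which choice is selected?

Row minima: Equity=8, Hedged=1, Bonds=0, Value=2, Cash=2, Growth=1
Best worst-case = 8 → Equity.

Equity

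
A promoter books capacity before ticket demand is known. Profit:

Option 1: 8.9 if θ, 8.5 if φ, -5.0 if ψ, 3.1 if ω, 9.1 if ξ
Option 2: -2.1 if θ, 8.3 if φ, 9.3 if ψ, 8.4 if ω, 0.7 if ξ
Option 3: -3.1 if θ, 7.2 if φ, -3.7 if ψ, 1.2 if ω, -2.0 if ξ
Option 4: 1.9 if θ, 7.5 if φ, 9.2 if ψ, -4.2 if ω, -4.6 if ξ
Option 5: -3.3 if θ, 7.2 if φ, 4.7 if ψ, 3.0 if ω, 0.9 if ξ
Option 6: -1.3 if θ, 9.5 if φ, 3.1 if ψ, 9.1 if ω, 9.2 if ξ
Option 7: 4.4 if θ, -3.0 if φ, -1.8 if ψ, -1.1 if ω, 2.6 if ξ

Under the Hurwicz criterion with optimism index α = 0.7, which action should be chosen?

Option 1: 0.7·9.1 + 0.3·(-5.0) = 4.87
Option 2: 0.7·9.3 + 0.3·(-2.1) = 5.88
Option 3: 0.7·7.2 + 0.3·(-3.7) = 3.93
Option 4: 0.7·9.2 + 0.3·(-4.6) = 5.06
Option 5: 0.7·7.2 + 0.3·(-3.3) = 4.05
Option 6: 0.7·9.5 + 0.3·(-1.3) = 6.26
Option 7: 0.7·4.4 + 0.3·(-3.0) = 2.18
Highest Hurwicz score = 6.26 → Option 6.

Option 6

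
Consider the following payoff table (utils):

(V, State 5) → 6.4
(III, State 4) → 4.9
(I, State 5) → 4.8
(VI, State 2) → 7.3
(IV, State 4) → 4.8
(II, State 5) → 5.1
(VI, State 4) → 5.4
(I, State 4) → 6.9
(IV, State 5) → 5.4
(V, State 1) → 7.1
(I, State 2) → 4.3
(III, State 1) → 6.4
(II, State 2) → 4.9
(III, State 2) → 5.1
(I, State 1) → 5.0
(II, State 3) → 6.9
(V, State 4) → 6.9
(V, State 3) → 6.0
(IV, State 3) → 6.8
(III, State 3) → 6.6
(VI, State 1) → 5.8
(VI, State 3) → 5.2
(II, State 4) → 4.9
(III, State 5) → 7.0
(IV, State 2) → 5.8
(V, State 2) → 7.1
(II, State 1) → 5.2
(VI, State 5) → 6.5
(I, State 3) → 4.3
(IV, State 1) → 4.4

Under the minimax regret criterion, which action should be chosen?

Column bests: State 1=7.1, State 2=7.3, State 3=6.9, State 4=6.9, State 5=7.0.
I regrets: 2.1, 3.0, 2.6, 0.0, 2.2 → max 3.0
II regrets: 1.9, 2.4, 0.0, 2.0, 1.9 → max 2.4
III regrets: 0.7, 2.2, 0.3, 2.0, 0.0 → max 2.2
IV regrets: 2.7, 1.5, 0.1, 2.1, 1.6 → max 2.7
V regrets: 0.0, 0.2, 0.9, 0.0, 0.6 → max 0.9
VI regrets: 1.3, 0.0, 1.7, 1.5, 0.5 → max 1.7
Smallest max regret = 0.9 → V.

V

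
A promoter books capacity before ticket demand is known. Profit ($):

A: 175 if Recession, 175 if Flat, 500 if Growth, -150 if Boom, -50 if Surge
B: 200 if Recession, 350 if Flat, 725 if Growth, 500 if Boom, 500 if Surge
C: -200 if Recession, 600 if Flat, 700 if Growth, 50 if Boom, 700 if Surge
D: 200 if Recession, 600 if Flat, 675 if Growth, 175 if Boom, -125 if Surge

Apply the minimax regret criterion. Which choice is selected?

Column bests: Recession=200, Flat=600, Growth=725, Boom=500, Surge=700.
A regrets: 25, 425, 225, 650, 750 → max 750
B regrets: 0, 250, 0, 0, 200 → max 250
C regrets: 400, 0, 25, 450, 0 → max 450
D regrets: 0, 0, 50, 325, 825 → max 825
Smallest max regret = 250 → B.

B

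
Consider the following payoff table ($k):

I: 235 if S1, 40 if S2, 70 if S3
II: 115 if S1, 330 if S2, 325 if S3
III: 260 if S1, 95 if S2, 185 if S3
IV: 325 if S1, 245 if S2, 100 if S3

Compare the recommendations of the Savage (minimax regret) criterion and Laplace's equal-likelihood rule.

minimax regret → II; laplace → II (agree)

Column bests: S1=325, S2=330, S3=325.
I regrets: 90, 290, 255 → max 290
II regrets: 210, 0, 0 → max 210
III regrets: 65, 235, 140 → max 235
IV regrets: 0, 85, 225 → max 225
Smallest max regret = 210 → II.
Row averages: I=115, II=770/3, III=180, IV=670/3
Highest average = 770/3 → II.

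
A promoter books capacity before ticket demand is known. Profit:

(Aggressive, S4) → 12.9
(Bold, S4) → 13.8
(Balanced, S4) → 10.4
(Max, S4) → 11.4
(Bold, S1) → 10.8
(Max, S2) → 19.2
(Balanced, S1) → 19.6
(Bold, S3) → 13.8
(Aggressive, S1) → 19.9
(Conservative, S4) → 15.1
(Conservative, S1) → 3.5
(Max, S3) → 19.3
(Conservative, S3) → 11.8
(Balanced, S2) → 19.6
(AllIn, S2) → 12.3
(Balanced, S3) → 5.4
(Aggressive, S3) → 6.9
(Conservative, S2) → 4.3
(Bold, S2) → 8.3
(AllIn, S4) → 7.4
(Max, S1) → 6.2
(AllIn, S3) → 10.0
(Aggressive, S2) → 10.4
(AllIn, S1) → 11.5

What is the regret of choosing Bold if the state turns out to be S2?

11.3

Best payoff under S2 is 19.6.
Regret = 19.6 − 8.3 = 11.3.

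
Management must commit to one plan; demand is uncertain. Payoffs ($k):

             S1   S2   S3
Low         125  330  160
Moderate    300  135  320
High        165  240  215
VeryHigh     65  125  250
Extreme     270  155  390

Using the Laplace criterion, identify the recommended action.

Row averages: Low=205, Moderate=755/3, High=620/3, VeryHigh=440/3, Extreme=815/3
Highest average = 815/3 → Extreme.

Extreme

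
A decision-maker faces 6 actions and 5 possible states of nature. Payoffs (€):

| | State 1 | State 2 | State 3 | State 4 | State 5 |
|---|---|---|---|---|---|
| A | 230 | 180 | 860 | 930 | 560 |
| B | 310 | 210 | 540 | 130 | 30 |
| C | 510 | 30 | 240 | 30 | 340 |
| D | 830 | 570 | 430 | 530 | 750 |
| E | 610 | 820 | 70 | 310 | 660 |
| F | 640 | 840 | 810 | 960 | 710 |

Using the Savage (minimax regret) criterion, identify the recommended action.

F

Column bests: State 1=830, State 2=840, State 3=860, State 4=960, State 5=750.
A regrets: 600, 660, 0, 30, 190 → max 660
B regrets: 520, 630, 320, 830, 720 → max 830
C regrets: 320, 810, 620, 930, 410 → max 930
D regrets: 0, 270, 430, 430, 0 → max 430
E regrets: 220, 20, 790, 650, 90 → max 790
F regrets: 190, 0, 50, 0, 40 → max 190
Smallest max regret = 190 → F.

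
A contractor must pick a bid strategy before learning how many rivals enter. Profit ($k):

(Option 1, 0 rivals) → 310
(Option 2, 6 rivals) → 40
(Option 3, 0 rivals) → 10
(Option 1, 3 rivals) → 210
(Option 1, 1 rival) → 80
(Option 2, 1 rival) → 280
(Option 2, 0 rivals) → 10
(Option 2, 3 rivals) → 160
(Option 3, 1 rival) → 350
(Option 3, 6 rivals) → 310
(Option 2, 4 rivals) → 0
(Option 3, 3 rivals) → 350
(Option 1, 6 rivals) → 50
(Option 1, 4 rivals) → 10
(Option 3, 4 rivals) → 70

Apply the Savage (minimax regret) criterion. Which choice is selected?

Column bests: 0 rivals=310, 1 rival=350, 3 rivals=350, 4 rivals=70, 6 rivals=310.
Option 1 regrets: 0, 270, 140, 60, 260 → max 270
Option 2 regrets: 300, 70, 190, 70, 270 → max 300
Option 3 regrets: 300, 0, 0, 0, 0 → max 300
Smallest max regret = 270 → Option 1.

Option 1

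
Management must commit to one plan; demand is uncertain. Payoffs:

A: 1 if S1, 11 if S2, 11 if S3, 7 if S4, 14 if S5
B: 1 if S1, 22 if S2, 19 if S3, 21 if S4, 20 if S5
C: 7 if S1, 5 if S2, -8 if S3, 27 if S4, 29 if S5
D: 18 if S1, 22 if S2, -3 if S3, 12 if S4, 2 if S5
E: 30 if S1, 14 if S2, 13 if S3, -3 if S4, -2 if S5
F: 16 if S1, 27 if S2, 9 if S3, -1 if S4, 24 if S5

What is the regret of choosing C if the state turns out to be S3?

27

Best payoff under S3 is 19.
Regret = 19 − (-8) = 27.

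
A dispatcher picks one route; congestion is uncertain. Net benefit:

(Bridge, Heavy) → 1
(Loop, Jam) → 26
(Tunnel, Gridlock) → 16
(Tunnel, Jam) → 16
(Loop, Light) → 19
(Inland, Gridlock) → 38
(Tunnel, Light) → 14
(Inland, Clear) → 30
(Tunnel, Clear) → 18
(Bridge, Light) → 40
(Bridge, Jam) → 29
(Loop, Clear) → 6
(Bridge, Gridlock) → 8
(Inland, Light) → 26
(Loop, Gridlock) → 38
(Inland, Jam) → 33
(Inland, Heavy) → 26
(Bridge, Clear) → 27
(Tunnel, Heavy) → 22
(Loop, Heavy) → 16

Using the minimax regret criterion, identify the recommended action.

Inland

Column bests: Clear=30, Light=40, Heavy=26, Jam=33, Gridlock=38.
Bridge regrets: 3, 0, 25, 4, 30 → max 30
Loop regrets: 24, 21, 10, 7, 0 → max 24
Tunnel regrets: 12, 26, 4, 17, 22 → max 26
Inland regrets: 0, 14, 0, 0, 0 → max 14
Smallest max regret = 14 → Inland.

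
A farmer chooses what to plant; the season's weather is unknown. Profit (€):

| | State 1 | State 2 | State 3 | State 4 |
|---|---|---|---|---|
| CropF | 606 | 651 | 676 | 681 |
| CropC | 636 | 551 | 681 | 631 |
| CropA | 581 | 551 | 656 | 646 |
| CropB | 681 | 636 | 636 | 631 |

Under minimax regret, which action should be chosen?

CropB

Column bests: State 1=681, State 2=651, State 3=681, State 4=681.
CropF regrets: 75, 0, 5, 0 → max 75
CropC regrets: 45, 100, 0, 50 → max 100
CropA regrets: 100, 100, 25, 35 → max 100
CropB regrets: 0, 15, 45, 50 → max 50
Smallest max regret = 50 → CropB.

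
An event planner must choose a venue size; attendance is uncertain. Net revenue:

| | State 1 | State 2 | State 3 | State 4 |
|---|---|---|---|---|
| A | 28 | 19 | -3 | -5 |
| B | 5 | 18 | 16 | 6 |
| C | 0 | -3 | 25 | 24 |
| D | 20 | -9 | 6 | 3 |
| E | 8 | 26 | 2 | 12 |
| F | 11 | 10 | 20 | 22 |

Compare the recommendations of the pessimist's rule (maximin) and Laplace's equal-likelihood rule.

maximin → F; laplace → F (agree)

Row minima: A=-5, B=5, C=-3, D=-9, E=2, F=10
Best worst-case = 10 → F.
Row averages: A=9.75, B=11.25, C=11.5, D=5, E=12, F=15.75
Highest average = 15.75 → F.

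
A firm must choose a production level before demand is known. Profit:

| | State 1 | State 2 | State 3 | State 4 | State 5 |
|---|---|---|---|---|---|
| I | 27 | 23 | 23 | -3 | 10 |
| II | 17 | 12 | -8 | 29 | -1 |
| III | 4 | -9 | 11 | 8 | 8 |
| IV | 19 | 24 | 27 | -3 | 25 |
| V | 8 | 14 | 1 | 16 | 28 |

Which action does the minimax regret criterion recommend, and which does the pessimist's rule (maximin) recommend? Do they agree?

minimax regret → V; maximin → V (agree)

Column bests: State 1=27, State 2=24, State 3=27, State 4=29, State 5=28.
I regrets: 0, 1, 4, 32, 18 → max 32
II regrets: 10, 12, 35, 0, 29 → max 35
III regrets: 23, 33, 16, 21, 20 → max 33
IV regrets: 8, 0, 0, 32, 3 → max 32
V regrets: 19, 10, 26, 13, 0 → max 26
Smallest max regret = 26 → V.
Row minima: I=-3, II=-8, III=-9, IV=-3, V=1
Best worst-case = 1 → V.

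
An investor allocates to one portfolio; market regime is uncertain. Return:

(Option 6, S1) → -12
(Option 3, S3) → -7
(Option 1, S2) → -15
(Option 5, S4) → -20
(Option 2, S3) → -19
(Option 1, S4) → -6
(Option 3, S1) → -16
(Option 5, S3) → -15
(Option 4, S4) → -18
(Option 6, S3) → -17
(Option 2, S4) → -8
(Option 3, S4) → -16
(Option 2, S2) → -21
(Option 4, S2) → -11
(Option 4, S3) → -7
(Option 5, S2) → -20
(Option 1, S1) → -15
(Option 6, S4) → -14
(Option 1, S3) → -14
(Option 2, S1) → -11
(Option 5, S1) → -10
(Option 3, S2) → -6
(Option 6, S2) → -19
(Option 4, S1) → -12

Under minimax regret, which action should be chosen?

Option 1

Column bests: S1=-10, S2=-6, S3=-7, S4=-6.
Option 1 regrets: 5, 9, 7, 0 → max 9
Option 2 regrets: 1, 15, 12, 2 → max 15
Option 3 regrets: 6, 0, 0, 10 → max 10
Option 4 regrets: 2, 5, 0, 12 → max 12
Option 5 regrets: 0, 14, 8, 14 → max 14
Option 6 regrets: 2, 13, 10, 8 → max 13
Smallest max regret = 9 → Option 1.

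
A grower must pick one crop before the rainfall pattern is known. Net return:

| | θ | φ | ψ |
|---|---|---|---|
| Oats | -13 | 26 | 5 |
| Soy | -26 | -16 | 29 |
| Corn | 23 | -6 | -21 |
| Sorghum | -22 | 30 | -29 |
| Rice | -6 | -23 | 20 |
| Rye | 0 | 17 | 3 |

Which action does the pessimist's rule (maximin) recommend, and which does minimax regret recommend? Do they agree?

maximin → Rye; minimax regret → Rye (agree)

Row minima: Oats=-13, Soy=-26, Corn=-21, Sorghum=-29, Rice=-23, Rye=0
Best worst-case = 0 → Rye.
Column bests: θ=23, φ=30, ψ=29.
Oats regrets: 36, 4, 24 → max 36
Soy regrets: 49, 46, 0 → max 49
Corn regrets: 0, 36, 50 → max 50
Sorghum regrets: 45, 0, 58 → max 58
Rice regrets: 29, 53, 9 → max 53
Rye regrets: 23, 13, 26 → max 26
Smallest max regret = 26 → Rye.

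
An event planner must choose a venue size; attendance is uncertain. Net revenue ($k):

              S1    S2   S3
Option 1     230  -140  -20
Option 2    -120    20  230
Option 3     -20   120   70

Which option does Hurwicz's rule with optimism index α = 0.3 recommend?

Option 3

Option 1: 0.3·230 + 0.7·(-140) = -29
Option 2: 0.3·230 + 0.7·(-120) = -15
Option 3: 0.3·120 + 0.7·(-20) = 22
Highest Hurwicz score = 22 → Option 3.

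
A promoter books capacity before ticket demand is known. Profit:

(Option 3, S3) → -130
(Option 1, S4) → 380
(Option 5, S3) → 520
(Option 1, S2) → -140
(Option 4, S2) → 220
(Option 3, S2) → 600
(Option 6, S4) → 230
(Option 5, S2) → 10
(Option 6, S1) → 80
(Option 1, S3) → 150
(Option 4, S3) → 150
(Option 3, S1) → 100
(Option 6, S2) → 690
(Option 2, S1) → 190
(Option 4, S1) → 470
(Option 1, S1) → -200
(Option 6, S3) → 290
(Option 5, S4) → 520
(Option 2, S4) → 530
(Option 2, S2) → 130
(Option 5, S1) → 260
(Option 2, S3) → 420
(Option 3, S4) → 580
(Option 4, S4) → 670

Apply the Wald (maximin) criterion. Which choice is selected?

Option 4

Row minima: Option 1=-200, Option 2=130, Option 3=-130, Option 4=150, Option 5=10, Option 6=80
Best worst-case = 150 → Option 4.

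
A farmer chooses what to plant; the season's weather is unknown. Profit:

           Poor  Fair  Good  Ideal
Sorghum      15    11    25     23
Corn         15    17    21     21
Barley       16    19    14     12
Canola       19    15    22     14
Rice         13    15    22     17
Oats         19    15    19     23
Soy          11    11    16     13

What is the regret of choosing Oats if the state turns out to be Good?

Best payoff under Good is 25.
Regret = 25 − 19 = 6.

6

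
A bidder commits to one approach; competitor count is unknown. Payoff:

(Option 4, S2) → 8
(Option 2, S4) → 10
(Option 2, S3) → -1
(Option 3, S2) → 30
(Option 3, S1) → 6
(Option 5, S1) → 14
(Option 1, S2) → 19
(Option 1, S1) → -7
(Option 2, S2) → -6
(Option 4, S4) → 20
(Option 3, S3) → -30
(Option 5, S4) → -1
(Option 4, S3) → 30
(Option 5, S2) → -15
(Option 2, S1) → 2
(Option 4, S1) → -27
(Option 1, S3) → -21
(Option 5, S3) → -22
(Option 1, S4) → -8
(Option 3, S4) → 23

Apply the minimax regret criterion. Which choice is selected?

Option 2

Column bests: S1=14, S2=30, S3=30, S4=23.
Option 1 regrets: 21, 11, 51, 31 → max 51
Option 2 regrets: 12, 36, 31, 13 → max 36
Option 3 regrets: 8, 0, 60, 0 → max 60
Option 4 regrets: 41, 22, 0, 3 → max 41
Option 5 regrets: 0, 45, 52, 24 → max 52
Smallest max regret = 36 → Option 2.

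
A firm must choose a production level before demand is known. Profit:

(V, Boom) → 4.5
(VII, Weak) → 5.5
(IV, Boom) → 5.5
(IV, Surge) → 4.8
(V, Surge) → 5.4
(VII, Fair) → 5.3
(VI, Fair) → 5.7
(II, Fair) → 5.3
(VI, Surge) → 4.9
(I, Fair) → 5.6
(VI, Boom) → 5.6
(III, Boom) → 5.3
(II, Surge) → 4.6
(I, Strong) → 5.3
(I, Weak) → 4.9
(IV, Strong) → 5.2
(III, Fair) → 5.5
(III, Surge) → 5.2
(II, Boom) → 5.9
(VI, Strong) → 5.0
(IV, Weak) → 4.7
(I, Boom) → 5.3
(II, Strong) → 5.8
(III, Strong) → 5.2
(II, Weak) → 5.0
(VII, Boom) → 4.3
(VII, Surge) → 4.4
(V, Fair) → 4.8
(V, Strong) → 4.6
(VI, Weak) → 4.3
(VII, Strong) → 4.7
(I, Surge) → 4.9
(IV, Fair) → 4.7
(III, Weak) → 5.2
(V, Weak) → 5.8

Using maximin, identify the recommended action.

III

Row minima: I=4.9, II=4.6, III=5.2, IV=4.7, V=4.5, VI=4.3, VII=4.3
Best worst-case = 5.2 → III.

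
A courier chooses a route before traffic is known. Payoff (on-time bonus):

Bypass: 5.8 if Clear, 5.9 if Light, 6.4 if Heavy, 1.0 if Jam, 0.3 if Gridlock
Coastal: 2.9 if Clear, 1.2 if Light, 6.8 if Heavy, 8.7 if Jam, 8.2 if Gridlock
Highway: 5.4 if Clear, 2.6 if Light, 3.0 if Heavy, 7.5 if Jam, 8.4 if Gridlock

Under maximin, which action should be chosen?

Row minima: Bypass=0.3, Coastal=1.2, Highway=2.6
Best worst-case = 2.6 → Highway.

Highway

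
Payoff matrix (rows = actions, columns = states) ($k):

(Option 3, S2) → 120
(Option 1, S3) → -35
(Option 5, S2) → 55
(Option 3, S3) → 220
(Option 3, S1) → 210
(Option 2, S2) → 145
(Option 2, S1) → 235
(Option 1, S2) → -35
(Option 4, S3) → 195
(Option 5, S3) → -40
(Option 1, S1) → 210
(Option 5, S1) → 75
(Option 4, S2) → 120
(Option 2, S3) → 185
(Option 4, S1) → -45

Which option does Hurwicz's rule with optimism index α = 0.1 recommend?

Option 1: 0.1·210 + 0.9·(-35) = -10.5
Option 2: 0.1·235 + 0.9·145 = 154
Option 3: 0.1·220 + 0.9·120 = 130
Option 4: 0.1·195 + 0.9·(-45) = -21
Option 5: 0.1·75 + 0.9·(-40) = -28.5
Highest Hurwicz score = 154 → Option 2.

Option 2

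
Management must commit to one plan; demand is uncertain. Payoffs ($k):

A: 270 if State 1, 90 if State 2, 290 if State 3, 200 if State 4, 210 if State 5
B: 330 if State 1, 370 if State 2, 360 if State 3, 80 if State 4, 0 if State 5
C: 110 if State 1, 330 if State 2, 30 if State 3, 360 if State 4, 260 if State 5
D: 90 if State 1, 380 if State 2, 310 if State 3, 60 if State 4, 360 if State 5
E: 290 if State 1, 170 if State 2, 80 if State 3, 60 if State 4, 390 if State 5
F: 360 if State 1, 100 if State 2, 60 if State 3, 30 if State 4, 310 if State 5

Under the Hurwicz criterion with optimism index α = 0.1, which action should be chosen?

A

A: 0.1·290 + 0.9·90 = 110
B: 0.1·370 + 0.9·0 = 37
C: 0.1·360 + 0.9·30 = 63
D: 0.1·380 + 0.9·60 = 92
E: 0.1·390 + 0.9·60 = 93
F: 0.1·360 + 0.9·30 = 63
Highest Hurwicz score = 110 → A.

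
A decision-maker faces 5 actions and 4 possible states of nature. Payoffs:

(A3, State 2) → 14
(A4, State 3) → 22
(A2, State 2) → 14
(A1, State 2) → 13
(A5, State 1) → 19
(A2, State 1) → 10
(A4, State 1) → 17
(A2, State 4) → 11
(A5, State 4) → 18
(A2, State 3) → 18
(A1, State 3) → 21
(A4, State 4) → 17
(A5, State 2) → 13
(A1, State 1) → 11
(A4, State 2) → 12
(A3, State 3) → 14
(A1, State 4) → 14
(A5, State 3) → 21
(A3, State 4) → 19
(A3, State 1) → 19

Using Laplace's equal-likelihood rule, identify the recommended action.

Row averages: A1=14.75, A2=13.25, A3=16.5, A4=17, A5=17.75
Highest average = 17.75 → A5.

A5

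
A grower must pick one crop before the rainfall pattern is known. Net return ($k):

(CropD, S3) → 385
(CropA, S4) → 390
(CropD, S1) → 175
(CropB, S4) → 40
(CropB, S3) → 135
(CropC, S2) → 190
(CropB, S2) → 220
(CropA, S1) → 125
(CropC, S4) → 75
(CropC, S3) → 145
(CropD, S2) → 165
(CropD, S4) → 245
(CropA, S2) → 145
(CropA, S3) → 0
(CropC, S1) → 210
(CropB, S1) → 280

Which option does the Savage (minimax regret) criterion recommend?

Column bests: S1=280, S2=220, S3=385, S4=390.
CropB regrets: 0, 0, 250, 350 → max 350
CropC regrets: 70, 30, 240, 315 → max 315
CropA regrets: 155, 75, 385, 0 → max 385
CropD regrets: 105, 55, 0, 145 → max 145
Smallest max regret = 145 → CropD.

CropD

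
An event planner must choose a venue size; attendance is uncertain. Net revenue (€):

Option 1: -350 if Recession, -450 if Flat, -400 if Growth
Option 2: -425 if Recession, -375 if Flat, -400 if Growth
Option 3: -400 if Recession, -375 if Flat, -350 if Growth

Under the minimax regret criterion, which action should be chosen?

Column bests: Recession=-350, Flat=-375, Growth=-350.
Option 1 regrets: 0, 75, 50 → max 75
Option 2 regrets: 75, 0, 50 → max 75
Option 3 regrets: 50, 0, 0 → max 50
Smallest max regret = 50 → Option 3.

Option 3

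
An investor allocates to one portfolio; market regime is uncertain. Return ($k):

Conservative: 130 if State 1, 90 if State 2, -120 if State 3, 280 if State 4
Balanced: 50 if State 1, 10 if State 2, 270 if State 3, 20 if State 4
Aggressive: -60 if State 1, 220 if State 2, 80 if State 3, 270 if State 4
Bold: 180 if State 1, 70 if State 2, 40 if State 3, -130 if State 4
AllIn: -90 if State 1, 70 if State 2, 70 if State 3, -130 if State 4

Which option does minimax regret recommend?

Aggressive

Column bests: State 1=180, State 2=220, State 3=270, State 4=280.
Conservative regrets: 50, 130, 390, 0 → max 390
Balanced regrets: 130, 210, 0, 260 → max 260
Aggressive regrets: 240, 0, 190, 10 → max 240
Bold regrets: 0, 150, 230, 410 → max 410
AllIn regrets: 270, 150, 200, 410 → max 410
Smallest max regret = 240 → Aggressive.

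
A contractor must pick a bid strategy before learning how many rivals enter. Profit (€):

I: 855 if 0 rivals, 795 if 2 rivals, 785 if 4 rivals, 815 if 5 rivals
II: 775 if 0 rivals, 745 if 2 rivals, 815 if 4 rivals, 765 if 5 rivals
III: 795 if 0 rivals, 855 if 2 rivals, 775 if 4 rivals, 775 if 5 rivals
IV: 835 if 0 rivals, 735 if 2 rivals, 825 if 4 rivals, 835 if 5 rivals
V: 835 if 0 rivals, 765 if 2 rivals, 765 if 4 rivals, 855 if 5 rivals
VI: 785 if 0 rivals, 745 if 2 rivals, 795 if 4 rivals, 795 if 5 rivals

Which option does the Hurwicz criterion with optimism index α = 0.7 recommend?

I

I: 0.7·855 + 0.3·785 = 834
II: 0.7·815 + 0.3·745 = 794
III: 0.7·855 + 0.3·775 = 831
IV: 0.7·835 + 0.3·735 = 805
V: 0.7·855 + 0.3·765 = 828
VI: 0.7·795 + 0.3·745 = 780
Highest Hurwicz score = 834 → I.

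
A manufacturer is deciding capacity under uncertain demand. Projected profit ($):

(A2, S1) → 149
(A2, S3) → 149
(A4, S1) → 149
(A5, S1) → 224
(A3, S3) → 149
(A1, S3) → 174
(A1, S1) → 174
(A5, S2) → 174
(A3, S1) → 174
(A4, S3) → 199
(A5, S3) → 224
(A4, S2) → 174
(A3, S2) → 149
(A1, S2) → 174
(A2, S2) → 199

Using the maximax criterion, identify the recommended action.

A5

Row maxima: A1=174, A2=199, A3=174, A4=199, A5=224
Best best-case = 224 → A5.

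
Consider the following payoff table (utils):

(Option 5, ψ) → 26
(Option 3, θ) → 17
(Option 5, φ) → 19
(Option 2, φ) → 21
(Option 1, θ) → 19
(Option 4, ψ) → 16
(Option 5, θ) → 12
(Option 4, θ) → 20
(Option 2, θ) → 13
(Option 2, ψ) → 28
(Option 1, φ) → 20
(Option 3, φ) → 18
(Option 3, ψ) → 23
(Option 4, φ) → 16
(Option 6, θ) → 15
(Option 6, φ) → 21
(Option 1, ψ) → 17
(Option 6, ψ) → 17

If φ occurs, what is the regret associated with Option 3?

Best payoff under φ is 21.
Regret = 21 − 18 = 3.

3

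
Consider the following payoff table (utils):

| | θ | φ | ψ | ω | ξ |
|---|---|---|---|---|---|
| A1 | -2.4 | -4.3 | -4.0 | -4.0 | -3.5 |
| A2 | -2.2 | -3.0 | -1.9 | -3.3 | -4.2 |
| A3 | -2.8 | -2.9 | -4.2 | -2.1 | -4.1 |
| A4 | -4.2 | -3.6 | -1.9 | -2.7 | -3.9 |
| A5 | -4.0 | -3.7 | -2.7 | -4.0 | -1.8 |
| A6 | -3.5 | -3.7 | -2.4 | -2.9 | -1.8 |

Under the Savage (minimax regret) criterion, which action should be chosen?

Column bests: θ=-2.2, φ=-2.9, ψ=-1.9, ω=-2.1, ξ=-1.8.
A1 regrets: 0.2, 1.4, 2.1, 1.9, 1.7 → max 2.1
A2 regrets: 0.0, 0.1, 0.0, 1.2, 2.4 → max 2.4
A3 regrets: 0.6, 0.0, 2.3, 0.0, 2.3 → max 2.3
A4 regrets: 2.0, 0.7, 0.0, 0.6, 2.1 → max 2.1
A5 regrets: 1.8, 0.8, 0.8, 1.9, 0.0 → max 1.9
A6 regrets: 1.3, 0.8, 0.5, 0.8, 0.0 → max 1.3
Smallest max regret = 1.3 → A6.

A6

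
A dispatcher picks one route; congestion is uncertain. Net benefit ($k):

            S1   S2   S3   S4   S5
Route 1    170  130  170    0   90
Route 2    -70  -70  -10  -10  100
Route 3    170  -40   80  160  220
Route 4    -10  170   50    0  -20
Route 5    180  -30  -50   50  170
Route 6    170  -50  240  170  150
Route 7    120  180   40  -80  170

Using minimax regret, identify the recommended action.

Column bests: S1=180, S2=180, S3=240, S4=170, S5=220.
Route 1 regrets: 10, 50, 70, 170, 130 → max 170
Route 2 regrets: 250, 250, 250, 180, 120 → max 250
Route 3 regrets: 10, 220, 160, 10, 0 → max 220
Route 4 regrets: 190, 10, 190, 170, 240 → max 240
Route 5 regrets: 0, 210, 290, 120, 50 → max 290
Route 6 regrets: 10, 230, 0, 0, 70 → max 230
Route 7 regrets: 60, 0, 200, 250, 50 → max 250
Smallest max regret = 170 → Route 1.

Route 1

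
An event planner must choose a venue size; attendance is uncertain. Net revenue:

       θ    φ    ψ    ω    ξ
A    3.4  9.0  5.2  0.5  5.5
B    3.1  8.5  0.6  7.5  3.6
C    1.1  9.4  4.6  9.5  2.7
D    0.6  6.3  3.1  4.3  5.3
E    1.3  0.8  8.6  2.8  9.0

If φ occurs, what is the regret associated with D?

Best payoff under φ is 9.4.
Regret = 9.4 − 6.3 = 3.1.

3.1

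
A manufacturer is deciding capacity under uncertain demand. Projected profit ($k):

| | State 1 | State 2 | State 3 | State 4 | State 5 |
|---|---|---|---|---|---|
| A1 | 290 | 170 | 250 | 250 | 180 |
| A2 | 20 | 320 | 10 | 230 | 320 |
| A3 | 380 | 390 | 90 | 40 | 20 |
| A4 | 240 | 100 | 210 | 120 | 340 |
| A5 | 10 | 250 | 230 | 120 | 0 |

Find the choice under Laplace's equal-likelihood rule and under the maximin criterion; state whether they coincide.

laplace → A1; maximin → A1 (agree)

Row averages: A1=228, A2=180, A3=184, A4=202, A5=122
Highest average = 228 → A1.
Row minima: A1=170, A2=10, A3=20, A4=100, A5=0
Best worst-case = 170 → A1.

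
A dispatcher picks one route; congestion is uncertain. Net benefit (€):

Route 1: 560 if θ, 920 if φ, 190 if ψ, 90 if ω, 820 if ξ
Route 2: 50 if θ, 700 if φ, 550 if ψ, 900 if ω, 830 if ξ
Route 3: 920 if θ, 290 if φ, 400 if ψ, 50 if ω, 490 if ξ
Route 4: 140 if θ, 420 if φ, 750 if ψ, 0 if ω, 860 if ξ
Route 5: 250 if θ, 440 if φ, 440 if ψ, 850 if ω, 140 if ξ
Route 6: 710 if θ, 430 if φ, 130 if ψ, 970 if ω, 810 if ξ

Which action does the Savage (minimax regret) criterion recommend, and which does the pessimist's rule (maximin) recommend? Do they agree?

Column bests: θ=920, φ=920, ψ=750, ω=970, ξ=860.
Route 1 regrets: 360, 0, 560, 880, 40 → max 880
Route 2 regrets: 870, 220, 200, 70, 30 → max 870
Route 3 regrets: 0, 630, 350, 920, 370 → max 920
Route 4 regrets: 780, 500, 0, 970, 0 → max 970
Route 5 regrets: 670, 480, 310, 120, 720 → max 720
Route 6 regrets: 210, 490, 620, 0, 50 → max 620
Smallest max regret = 620 → Route 6.
Row minima: Route 1=90, Route 2=50, Route 3=50, Route 4=0, Route 5=140, Route 6=130
Best worst-case = 140 → Route 5.

minimax regret → Route 6; maximin → Route 5 (disagree)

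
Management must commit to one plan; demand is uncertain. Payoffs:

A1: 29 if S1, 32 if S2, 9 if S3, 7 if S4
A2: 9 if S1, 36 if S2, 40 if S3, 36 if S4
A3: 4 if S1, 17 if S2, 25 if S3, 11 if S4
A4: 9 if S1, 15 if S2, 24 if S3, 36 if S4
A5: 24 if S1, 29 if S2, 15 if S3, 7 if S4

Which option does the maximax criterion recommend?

A2

Row maxima: A1=32, A2=40, A3=25, A4=36, A5=29
Best best-case = 40 → A2.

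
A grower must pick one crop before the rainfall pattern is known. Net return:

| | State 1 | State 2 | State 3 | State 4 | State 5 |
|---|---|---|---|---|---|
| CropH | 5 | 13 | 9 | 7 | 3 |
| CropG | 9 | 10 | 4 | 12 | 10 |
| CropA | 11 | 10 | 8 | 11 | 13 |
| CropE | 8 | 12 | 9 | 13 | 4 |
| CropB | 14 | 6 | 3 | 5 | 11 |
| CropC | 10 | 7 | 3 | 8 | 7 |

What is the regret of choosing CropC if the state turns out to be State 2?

6

Best payoff under State 2 is 13.
Regret = 13 − 7 = 6.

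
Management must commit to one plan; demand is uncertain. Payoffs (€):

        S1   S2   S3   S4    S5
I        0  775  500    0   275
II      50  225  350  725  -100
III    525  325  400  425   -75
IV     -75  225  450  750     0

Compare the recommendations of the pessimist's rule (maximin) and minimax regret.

Row minima: I=0, II=-100, III=-75, IV=-75
Best worst-case = 0 → I.
Column bests: S1=525, S2=775, S3=500, S4=750, S5=275.
I regrets: 525, 0, 0, 750, 0 → max 750
II regrets: 475, 550, 150, 25, 375 → max 550
III regrets: 0, 450, 100, 325, 350 → max 450
IV regrets: 600, 550, 50, 0, 275 → max 600
Smallest max regret = 450 → III.

maximin → I; minimax regret → III (disagree)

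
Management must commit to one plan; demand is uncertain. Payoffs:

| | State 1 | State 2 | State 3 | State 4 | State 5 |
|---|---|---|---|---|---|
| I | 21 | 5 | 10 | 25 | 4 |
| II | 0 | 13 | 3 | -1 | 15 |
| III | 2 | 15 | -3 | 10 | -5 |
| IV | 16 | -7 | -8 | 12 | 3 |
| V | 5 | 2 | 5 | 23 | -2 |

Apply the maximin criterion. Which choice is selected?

Row minima: I=4, II=-1, III=-5, IV=-8, V=-2
Best worst-case = 4 → I.

I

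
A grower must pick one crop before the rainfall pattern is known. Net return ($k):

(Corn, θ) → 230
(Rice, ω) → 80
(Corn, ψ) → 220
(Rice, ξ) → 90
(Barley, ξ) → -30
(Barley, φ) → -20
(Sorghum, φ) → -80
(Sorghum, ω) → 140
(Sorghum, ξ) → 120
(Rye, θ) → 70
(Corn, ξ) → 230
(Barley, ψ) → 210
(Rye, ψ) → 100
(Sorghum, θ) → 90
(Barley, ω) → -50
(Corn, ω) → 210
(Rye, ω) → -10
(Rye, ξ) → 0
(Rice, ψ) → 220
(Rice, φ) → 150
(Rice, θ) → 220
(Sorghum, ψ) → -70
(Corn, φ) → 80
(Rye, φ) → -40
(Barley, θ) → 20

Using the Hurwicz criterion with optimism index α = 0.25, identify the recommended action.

Corn

Rice: 0.25·220 + 0.75·80 = 115
Rye: 0.25·100 + 0.75·(-40) = -5
Barley: 0.25·210 + 0.75·(-50) = 15
Sorghum: 0.25·140 + 0.75·(-80) = -25
Corn: 0.25·230 + 0.75·80 = 117.5
Highest Hurwicz score = 117.5 → Corn.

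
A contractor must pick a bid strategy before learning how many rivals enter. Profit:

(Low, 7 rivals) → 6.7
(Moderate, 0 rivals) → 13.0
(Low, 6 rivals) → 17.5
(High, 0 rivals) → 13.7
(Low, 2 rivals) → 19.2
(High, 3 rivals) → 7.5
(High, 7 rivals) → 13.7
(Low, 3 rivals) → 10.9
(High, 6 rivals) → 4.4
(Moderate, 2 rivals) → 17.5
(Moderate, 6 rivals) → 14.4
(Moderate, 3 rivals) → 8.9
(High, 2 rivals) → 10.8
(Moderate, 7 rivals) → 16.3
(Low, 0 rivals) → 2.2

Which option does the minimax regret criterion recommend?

Moderate

Column bests: 0 rivals=13.7, 2 rivals=19.2, 3 rivals=10.9, 6 rivals=17.5, 7 rivals=16.3.
Low regrets: 11.5, 0.0, 0.0, 0.0, 9.6 → max 11.5
Moderate regrets: 0.7, 1.7, 2.0, 3.1, 0.0 → max 3.1
High regrets: 0.0, 8.4, 3.4, 13.1, 2.6 → max 13.1
Smallest max regret = 3.1 → Moderate.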